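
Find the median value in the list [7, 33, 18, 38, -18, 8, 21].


First, sort the list: [-18, 7, 8, 18, 21, 33, 38]
The list has 7 elements (odd count).
The middle index is 3 (0-based), and the element there is 18.
Final answer: 18


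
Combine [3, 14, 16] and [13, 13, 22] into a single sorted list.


List A: [3, 14, 16]
List B: [13, 13, 22]
Repeatedly compare the front elements and take the smaller:
  3 vs 13 -> take 3
  14 vs 13 -> take 13
  14 vs 13 -> take 13
  14 vs 22 -> take 14
  16 vs 22 -> take 16
  A is exhausted; append the rest of B: [22]
Final answer: [3, 13, 13, 14, 16, 22]


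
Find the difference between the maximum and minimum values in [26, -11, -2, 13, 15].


Maximum value: 26
Minimum value: -11
Range = 26 - (-11) = 37
Final answer: 37


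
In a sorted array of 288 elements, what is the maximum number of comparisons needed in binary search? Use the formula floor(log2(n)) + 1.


Binary search halves the search space each step.
Maximum comparisons = floor(log2(288)) + 1
log2(288) = 8.1699
floor(log2(288)) = 8, so 8 + 1 = 9
Final answer: 9


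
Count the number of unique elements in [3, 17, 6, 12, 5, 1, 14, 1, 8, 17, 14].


List all unique values:
Distinct values: [1, 3, 5, 6, 8, 12, 14, 17]
Count = 8
Final answer: 8


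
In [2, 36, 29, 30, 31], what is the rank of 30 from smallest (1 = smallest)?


Sort ascending: [2, 29, 30, 31, 36]
Find 30 in the sorted list.
30 is at position 3 (1-indexed).
Final answer: 3


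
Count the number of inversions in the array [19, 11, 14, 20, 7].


For each element, count the later elements that are smaller than it:
  19 (index 0): smaller elements after it = [11, 14, 7] -> 3
  11 (index 1): smaller elements after it = [7] -> 1
  14 (index 2): smaller elements after it = [7] -> 1
  20 (index 3): smaller elements after it = [7] -> 1
Total inversions = 3 + 1 + 1 + 1 = 6
Final answer: 6


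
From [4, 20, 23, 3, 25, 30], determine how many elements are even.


Check each element:
  4 is even
  20 is even
  23 is odd
  3 is odd
  25 is odd
  30 is even
Evens: [4, 20, 30]
Count of evens = 3
Final answer: 3


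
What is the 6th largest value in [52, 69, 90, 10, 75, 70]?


Sort descending: [90, 75, 70, 69, 52, 10]
The 6th element (1-indexed) is at index 5.
Value = 10
Final answer: 10


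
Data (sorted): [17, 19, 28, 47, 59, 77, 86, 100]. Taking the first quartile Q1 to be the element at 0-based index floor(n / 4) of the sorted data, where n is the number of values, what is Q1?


The list has n = 8 elements.
Q1 index = floor(8 / 4) = floor(2) = 2
Counting from index 0 in the sorted data, the element at index 2 is 28.
Final answer: 28


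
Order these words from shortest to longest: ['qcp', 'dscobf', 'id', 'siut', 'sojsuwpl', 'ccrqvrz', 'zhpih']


Compute lengths:
  'qcp' has length 3
  'dscobf' has length 6
  'id' has length 2
  'siut' has length 4
  'sojsuwpl' has length 8
  'ccrqvrz' has length 7
  'zhpih' has length 5
Lengths in increasing order: 2 < 3 < 4 < 5 < 6 < 7 < 8
Listing the words in that order gives the answer.
Final answer: ['id', 'qcp', 'siut', 'zhpih', 'dscobf', 'ccrqvrz', 'sojsuwpl']


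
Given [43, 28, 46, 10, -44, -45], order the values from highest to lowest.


Original list: [43, 28, 46, 10, -44, -45]
Repeatedly take the largest remaining element:
  Remaining [43, 28, 46, 10, -44, -45] -> largest is 46
  Remaining [43, 28, 10, -44, -45] -> largest is 43
  Remaining [28, 10, -44, -45] -> largest is 28
  Remaining [10, -44, -45] -> largest is 10
  Remaining [-44, -45] -> largest is -44
  Remaining [-45] -> largest is -45
Collecting the picks in order gives the descending list.
Final answer: [46, 43, 28, 10, -44, -45]


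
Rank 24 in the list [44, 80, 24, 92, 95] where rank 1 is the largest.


Sort descending: [95, 92, 80, 44, 24]
Find 24 in the sorted list.
24 is at position 5.
Final answer: 5


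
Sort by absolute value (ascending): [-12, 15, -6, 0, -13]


Compute absolute values:
  |-12| = 12
  |15| = 15
  |-6| = 6
  |0| = 0
  |-13| = 13
Absolute values in increasing order: 0 < 6 < 12 < 13 < 15
Listing the original numbers in that order gives the answer.
Final answer: [0, -6, -12, -13, 15]


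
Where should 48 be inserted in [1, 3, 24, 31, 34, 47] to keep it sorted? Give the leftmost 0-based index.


List is sorted: [1, 3, 24, 31, 34, 47]
We need the leftmost position where 48 can be inserted, i.e. the first index whose element is >= 48 (or the end of the list if none is).
Binary search with low=0, high=6 (0-based indices):
  low=0, high=6, mid=3: a[3]=31 < 48, so low = 4
  low=4, high=6, mid=5: a[5]=47 < 48, so low = 6
Now low = high = 6, so the insertion index is 6.
Final answer: 6


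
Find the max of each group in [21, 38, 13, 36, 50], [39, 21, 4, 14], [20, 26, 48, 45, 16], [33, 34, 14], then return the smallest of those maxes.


Find max of each group:
  Group 1: [21, 38, 13, 36, 50] -> max = 50
  Group 2: [39, 21, 4, 14] -> max = 39
  Group 3: [20, 26, 48, 45, 16] -> max = 48
  Group 4: [33, 34, 14] -> max = 34
Maxes: [50, 39, 48, 34]
Minimum of maxes = 34
Final answer: 34


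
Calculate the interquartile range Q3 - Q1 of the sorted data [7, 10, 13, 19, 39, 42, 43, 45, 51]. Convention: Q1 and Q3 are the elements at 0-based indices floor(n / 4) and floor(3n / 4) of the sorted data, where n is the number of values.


The data has n = 9 elements.
Q1 index = floor(9 / 4) = floor(2.25) = 2; Q3 index = floor(3 * 9 / 4) = floor(6.75) = 6
Q1 = element at index 2 = 13
Q3 = element at index 6 = 43
IQR = 43 - 13 = 30
Final answer: 30


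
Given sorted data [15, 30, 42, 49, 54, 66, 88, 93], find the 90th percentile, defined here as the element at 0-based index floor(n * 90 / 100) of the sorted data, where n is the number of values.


The dataset has n = 8 elements.
Index = floor(8 * 90 / 100) = floor(720 / 100) = floor(7.2) = 7
Counting from index 0 in the sorted data, the element at index 7 is 93.
Final answer: 93


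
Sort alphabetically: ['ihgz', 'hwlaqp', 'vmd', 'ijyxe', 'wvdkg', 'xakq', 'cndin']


Compare strings character by character (the first differing letter decides):
  'cndin' < 'hwlaqp' since 'c' < 'h' at position 1
  'hwlaqp' < 'ihgz' since 'h' < 'i' at position 1
  'ihgz' < 'ijyxe' since 'h' < 'j' at position 2
  'ijyxe' < 'vmd' since 'i' < 'v' at position 1
  'vmd' < 'wvdkg' since 'v' < 'w' at position 1
  'wvdkg' < 'xakq' since 'w' < 'x' at position 1
Chaining these comparisons gives the alphabetical order.
Final answer: ['cndin', 'hwlaqp', 'ihgz', 'ijyxe', 'vmd', 'wvdkg', 'xakq']


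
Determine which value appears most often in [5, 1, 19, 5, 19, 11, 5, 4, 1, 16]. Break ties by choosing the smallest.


Count the frequency of each value:
  1 appears 2 time(s)
  4 appears 1 time(s)
  5 appears 3 time(s)
  11 appears 1 time(s)
  16 appears 1 time(s)
  19 appears 2 time(s)
Maximum frequency is 3.
Only 5 reaches that frequency, so it is the mode.
Final answer: 5


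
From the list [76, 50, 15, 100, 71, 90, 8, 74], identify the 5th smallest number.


Sort ascending: [8, 15, 50, 71, 74, 76, 90, 100]
The 5th element (1-indexed) is at index 4.
Value = 74
Final answer: 74


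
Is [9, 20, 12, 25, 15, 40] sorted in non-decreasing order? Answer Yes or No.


Check consecutive pairs:
  9 <= 20? True
  20 <= 12? False
  12 <= 25? True
  25 <= 15? False
  15 <= 40? True
2 consecutive pair(s) are out of order, so the list is not sorted.
Final answer: No


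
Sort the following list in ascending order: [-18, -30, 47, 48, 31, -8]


Original list: [-18, -30, 47, 48, 31, -8]
Repeatedly take the smallest remaining element:
  Remaining [-18, -30, 47, 48, 31, -8] -> smallest is -30
  Remaining [-18, 47, 48, 31, -8] -> smallest is -18
  Remaining [47, 48, 31, -8] -> smallest is -8
  Remaining [47, 48, 31] -> smallest is 31
  Remaining [47, 48] -> smallest is 47
  Remaining [48] -> smallest is 48
Collecting the picks in order gives the sorted list.
Final answer: [-30, -18, -8, 31, 47, 48]


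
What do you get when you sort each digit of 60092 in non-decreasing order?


The number 60092 has digits: 6, 0, 0, 9, 2
Sorted: 0, 0, 2, 6, 9
Joining the sorted digits gives the result.
Final answer: 00269


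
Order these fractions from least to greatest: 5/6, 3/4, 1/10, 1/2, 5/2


Convert to decimal for comparison:
  5/6 = 0.8333
  3/4 = 0.75
  1/10 = 0.1
  1/2 = 0.5
  5/2 = 2.5
Decimals in increasing order: 0.1 < 0.5 < 0.75 < 0.8333 < 2.5
Writing each back as its fraction gives the sorted order.
Final answer: 1/10, 1/2, 3/4, 5/6, 5/2


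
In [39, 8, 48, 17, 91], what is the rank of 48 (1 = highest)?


Sort descending: [91, 48, 39, 17, 8]
Find 48 in the sorted list.
48 is at position 2.
Final answer: 2


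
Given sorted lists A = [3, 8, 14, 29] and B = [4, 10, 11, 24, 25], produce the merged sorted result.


List A: [3, 8, 14, 29]
List B: [4, 10, 11, 24, 25]
Repeatedly compare the front elements and take the smaller:
  3 vs 4 -> take 3
  8 vs 4 -> take 4
  8 vs 10 -> take 8
  14 vs 10 -> take 10
  14 vs 11 -> take 11
  14 vs 24 -> take 14
  29 vs 24 -> take 24
  29 vs 25 -> take 25
  B is exhausted; append the rest of A: [29]
Final answer: [3, 4, 8, 10, 11, 14, 24, 25, 29]


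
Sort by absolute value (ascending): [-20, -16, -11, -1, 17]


Compute absolute values:
  |-20| = 20
  |-16| = 16
  |-11| = 11
  |-1| = 1
  |17| = 17
Absolute values in increasing order: 1 < 11 < 16 < 17 < 20
Listing the original numbers in that order gives the answer.
Final answer: [-1, -11, -16, 17, -20]


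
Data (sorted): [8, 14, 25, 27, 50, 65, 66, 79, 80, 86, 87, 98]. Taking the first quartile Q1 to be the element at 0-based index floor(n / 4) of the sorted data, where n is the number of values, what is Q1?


The list has n = 12 elements.
Q1 index = floor(12 / 4) = floor(3) = 3
Counting from index 0 in the sorted data, the element at index 3 is 27.
Final answer: 27


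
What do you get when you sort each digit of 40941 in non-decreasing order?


The number 40941 has digits: 4, 0, 9, 4, 1
Sorted: 0, 1, 4, 4, 9
Joining the sorted digits gives the result.
Final answer: 01449


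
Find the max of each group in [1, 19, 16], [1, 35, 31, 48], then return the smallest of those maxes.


Find max of each group:
  Group 1: [1, 19, 16] -> max = 19
  Group 2: [1, 35, 31, 48] -> max = 48
Maxes: [19, 48]
Minimum of maxes = 19
Final answer: 19


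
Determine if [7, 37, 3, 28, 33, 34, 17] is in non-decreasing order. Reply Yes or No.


Check consecutive pairs:
  7 <= 37? True
  37 <= 3? False
  3 <= 28? True
  28 <= 33? True
  33 <= 34? True
  34 <= 17? False
2 consecutive pair(s) are out of order, so the list is not sorted.
Final answer: No


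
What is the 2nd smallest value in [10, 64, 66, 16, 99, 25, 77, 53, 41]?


Sort ascending: [10, 16, 25, 41, 53, 64, 66, 77, 99]
The 2nd element (1-indexed) is at index 1.
Value = 16
Final answer: 16


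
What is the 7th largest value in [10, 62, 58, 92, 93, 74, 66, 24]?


Sort descending: [93, 92, 74, 66, 62, 58, 24, 10]
The 7th element (1-indexed) is at index 6.
Value = 24
Final answer: 24


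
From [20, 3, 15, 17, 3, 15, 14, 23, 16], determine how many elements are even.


Check each element:
  20 is even
  3 is odd
  15 is odd
  17 is odd
  3 is odd
  15 is odd
  14 is even
  23 is odd
  16 is even
Evens: [20, 14, 16]
Count of evens = 3
Final answer: 3


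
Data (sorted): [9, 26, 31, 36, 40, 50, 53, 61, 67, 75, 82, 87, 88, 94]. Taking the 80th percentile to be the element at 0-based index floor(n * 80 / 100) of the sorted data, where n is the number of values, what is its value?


The dataset has n = 14 elements.
Index = floor(14 * 80 / 100) = floor(1120 / 100) = floor(11.2) = 11
Counting from index 0 in the sorted data, the element at index 11 is 87.
Final answer: 87


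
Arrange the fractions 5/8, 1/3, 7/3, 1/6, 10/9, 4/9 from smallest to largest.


Convert to decimal for comparison:
  5/8 = 0.625
  1/3 = 0.3333
  7/3 = 2.3333
  1/6 = 0.1667
  10/9 = 1.1111
  4/9 = 0.4444
Decimals in increasing order: 0.1667 < 0.3333 < 0.4444 < 0.625 < 1.1111 < 2.3333
Writing each back as its fraction gives the sorted order.
Final answer: 1/6, 1/3, 4/9, 5/8, 10/9, 7/3


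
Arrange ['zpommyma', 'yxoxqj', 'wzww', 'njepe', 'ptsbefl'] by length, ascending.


Compute lengths:
  'zpommyma' has length 8
  'yxoxqj' has length 6
  'wzww' has length 4
  'njepe' has length 5
  'ptsbefl' has length 7
Lengths in increasing order: 4 < 5 < 6 < 7 < 8
Listing the words in that order gives the answer.
Final answer: ['wzww', 'njepe', 'yxoxqj', 'ptsbefl', 'zpommyma']


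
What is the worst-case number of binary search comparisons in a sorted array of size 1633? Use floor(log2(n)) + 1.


Binary search halves the search space each step.
Maximum comparisons = floor(log2(1633)) + 1
log2(1633) = 10.6733
floor(log2(1633)) = 10, so 10 + 1 = 11
Final answer: 11


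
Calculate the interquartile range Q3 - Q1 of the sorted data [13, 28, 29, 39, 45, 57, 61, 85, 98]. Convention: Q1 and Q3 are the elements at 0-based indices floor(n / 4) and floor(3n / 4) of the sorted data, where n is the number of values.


The data has n = 9 elements.
Q1 index = floor(9 / 4) = floor(2.25) = 2; Q3 index = floor(3 * 9 / 4) = floor(6.75) = 6
Q1 = element at index 2 = 29
Q3 = element at index 6 = 61
IQR = 61 - 29 = 32
Final answer: 32


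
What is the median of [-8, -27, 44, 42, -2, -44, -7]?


First, sort the list: [-44, -27, -8, -7, -2, 42, 44]
The list has 7 elements (odd count).
The middle index is 3 (0-based), and the element there is -7.
Final answer: -7


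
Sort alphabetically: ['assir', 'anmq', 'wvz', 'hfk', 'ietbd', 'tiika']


Compare strings character by character (the first differing letter decides):
  'anmq' < 'assir' since 'n' < 's' at position 2
  'assir' < 'hfk' since 'a' < 'h' at position 1
  'hfk' < 'ietbd' since 'h' < 'i' at position 1
  'ietbd' < 'tiika' since 'i' < 't' at position 1
  'tiika' < 'wvz' since 't' < 'w' at position 1
Chaining these comparisons gives the alphabetical order.
Final answer: ['anmq', 'assir', 'hfk', 'ietbd', 'tiika', 'wvz']


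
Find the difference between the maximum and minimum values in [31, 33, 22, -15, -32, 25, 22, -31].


Maximum value: 33
Minimum value: -32
Range = 33 - (-32) = 65
Final answer: 65


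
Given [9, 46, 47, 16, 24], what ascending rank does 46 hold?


Sort ascending: [9, 16, 24, 46, 47]
Find 46 in the sorted list.
46 is at position 4 (1-indexed).
Final answer: 4


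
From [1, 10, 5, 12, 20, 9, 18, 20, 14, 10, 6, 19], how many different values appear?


List all unique values:
Distinct values: [1, 5, 6, 9, 10, 12, 14, 18, 19, 20]
Count = 10
Final answer: 10


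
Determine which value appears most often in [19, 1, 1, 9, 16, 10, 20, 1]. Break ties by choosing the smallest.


Count the frequency of each value:
  1 appears 3 time(s)
  9 appears 1 time(s)
  10 appears 1 time(s)
  16 appears 1 time(s)
  19 appears 1 time(s)
  20 appears 1 time(s)
Maximum frequency is 3.
Only 1 reaches that frequency, so it is the mode.
Final answer: 1


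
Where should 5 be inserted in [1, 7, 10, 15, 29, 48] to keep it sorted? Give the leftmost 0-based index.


List is sorted: [1, 7, 10, 15, 29, 48]
We need the leftmost position where 5 can be inserted, i.e. the first index whose element is >= 5 (or the end of the list if none is).
Binary search with low=0, high=6 (0-based indices):
  low=0, high=6, mid=3: a[3]=15 >= 5, so high = 3
  low=0, high=3, mid=1: a[1]=7 >= 5, so high = 1
  low=0, high=1, mid=0: a[0]=1 < 5, so low = 1
Now low = high = 1, so the insertion index is 1.
Final answer: 1


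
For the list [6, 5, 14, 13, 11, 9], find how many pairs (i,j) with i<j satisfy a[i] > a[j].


For each element, count the later elements that are smaller than it:
  6 (index 0): smaller elements after it = [5] -> 1
  5 (index 1): smaller elements after it = [] -> 0
  14 (index 2): smaller elements after it = [13, 11, 9] -> 3
  13 (index 3): smaller elements after it = [11, 9] -> 2
  11 (index 4): smaller elements after it = [9] -> 1
Total inversions = 1 + 0 + 3 + 2 + 1 = 7
Final answer: 7


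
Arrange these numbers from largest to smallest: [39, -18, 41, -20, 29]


Original list: [39, -18, 41, -20, 29]
Repeatedly take the largest remaining element:
  Remaining [39, -18, 41, -20, 29] -> largest is 41
  Remaining [39, -18, -20, 29] -> largest is 39
  Remaining [-18, -20, 29] -> largest is 29
  Remaining [-18, -20] -> largest is -18
  Remaining [-20] -> largest is -20
Collecting the picks in order gives the descending list.
Final answer: [41, 39, 29, -18, -20]


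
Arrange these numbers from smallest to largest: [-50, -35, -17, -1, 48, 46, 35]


Original list: [-50, -35, -17, -1, 48, 46, 35]
Repeatedly take the smallest remaining element:
  Remaining [-50, -35, -17, -1, 48, 46, 35] -> smallest is -50
  Remaining [-35, -17, -1, 48, 46, 35] -> smallest is -35
  Remaining [-17, -1, 48, 46, 35] -> smallest is -17
  Remaining [-1, 48, 46, 35] -> smallest is -1
  Remaining [48, 46, 35] -> smallest is 35
  Remaining [48, 46] -> smallest is 46
  Remaining [48] -> smallest is 48
Collecting the picks in order gives the sorted list.
Final answer: [-50, -35, -17, -1, 35, 46, 48]


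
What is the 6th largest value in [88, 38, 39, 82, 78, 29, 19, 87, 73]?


Sort descending: [88, 87, 82, 78, 73, 39, 38, 29, 19]
The 6th element (1-indexed) is at index 5.
Value = 39
Final answer: 39


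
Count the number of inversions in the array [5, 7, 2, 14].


For each element, count the later elements that are smaller than it:
  5 (index 0): smaller elements after it = [2] -> 1
  7 (index 1): smaller elements after it = [2] -> 1
  2 (index 2): smaller elements after it = [] -> 0
Total inversions = 1 + 1 + 0 = 2
Final answer: 2


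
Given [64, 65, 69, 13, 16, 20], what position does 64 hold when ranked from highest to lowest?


Sort descending: [69, 65, 64, 20, 16, 13]
Find 64 in the sorted list.
64 is at position 3.
Final answer: 3


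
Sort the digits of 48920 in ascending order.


The number 48920 has digits: 4, 8, 9, 2, 0
Sorted: 0, 2, 4, 8, 9
Joining the sorted digits gives the result.
Final answer: 02489


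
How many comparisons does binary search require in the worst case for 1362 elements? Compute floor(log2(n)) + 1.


Binary search halves the search space each step.
Maximum comparisons = floor(log2(1362)) + 1
log2(1362) = 10.4115
floor(log2(1362)) = 10, so 10 + 1 = 11
Final answer: 11


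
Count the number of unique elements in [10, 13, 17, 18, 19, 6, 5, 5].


List all unique values:
Distinct values: [5, 6, 10, 13, 17, 18, 19]
Count = 7
Final answer: 7


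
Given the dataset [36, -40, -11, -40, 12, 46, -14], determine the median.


First, sort the list: [-40, -40, -14, -11, 12, 36, 46]
The list has 7 elements (odd count).
The middle index is 3 (0-based), and the element there is -11.
Final answer: -11


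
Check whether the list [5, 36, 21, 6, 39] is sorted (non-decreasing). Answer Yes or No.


Check consecutive pairs:
  5 <= 36? True
  36 <= 21? False
  21 <= 6? False
  6 <= 39? True
2 consecutive pair(s) are out of order, so the list is not sorted.
Final answer: No


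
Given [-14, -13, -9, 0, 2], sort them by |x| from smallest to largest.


Compute absolute values:
  |-14| = 14
  |-13| = 13
  |-9| = 9
  |0| = 0
  |2| = 2
Absolute values in increasing order: 0 < 2 < 9 < 13 < 14
Listing the original numbers in that order gives the answer.
Final answer: [0, 2, -9, -13, -14]


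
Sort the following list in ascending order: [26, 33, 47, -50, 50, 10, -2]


Original list: [26, 33, 47, -50, 50, 10, -2]
Repeatedly take the smallest remaining element:
  Remaining [26, 33, 47, -50, 50, 10, -2] -> smallest is -50
  Remaining [26, 33, 47, 50, 10, -2] -> smallest is -2
  Remaining [26, 33, 47, 50, 10] -> smallest is 10
  Remaining [26, 33, 47, 50] -> smallest is 26
  Remaining [33, 47, 50] -> smallest is 33
  Remaining [47, 50] -> smallest is 47
  Remaining [50] -> smallest is 50
Collecting the picks in order gives the sorted list.
Final answer: [-50, -2, 10, 26, 33, 47, 50]


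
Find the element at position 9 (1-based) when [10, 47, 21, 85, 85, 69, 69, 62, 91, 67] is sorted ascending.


Sort ascending: [10, 21, 47, 62, 67, 69, 69, 85, 85, 91]
The 9th element (1-indexed) is at index 8.
Value = 85
Final answer: 85


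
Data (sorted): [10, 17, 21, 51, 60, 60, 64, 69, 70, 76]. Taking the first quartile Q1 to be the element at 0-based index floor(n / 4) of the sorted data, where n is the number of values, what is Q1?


The list has n = 10 elements.
Q1 index = floor(10 / 4) = floor(2.5) = 2
Counting from index 0 in the sorted data, the element at index 2 is 21.
Final answer: 21


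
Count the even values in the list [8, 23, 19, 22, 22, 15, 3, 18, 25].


Check each element:
  8 is even
  23 is odd
  19 is odd
  22 is even
  22 is even
  15 is odd
  3 is odd
  18 is even
  25 is odd
Evens: [8, 22, 22, 18]
Count of evens = 4
Final answer: 4


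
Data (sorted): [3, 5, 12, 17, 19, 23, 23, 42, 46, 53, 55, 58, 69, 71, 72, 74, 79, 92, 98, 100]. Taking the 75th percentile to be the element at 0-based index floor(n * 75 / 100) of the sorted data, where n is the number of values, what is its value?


The dataset has n = 20 elements.
Index = floor(20 * 75 / 100) = floor(1500 / 100) = floor(15) = 15
Counting from index 0 in the sorted data, the element at index 15 is 74.
Final answer: 74


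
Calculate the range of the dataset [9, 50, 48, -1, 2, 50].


Maximum value: 50
Minimum value: -1
Range = 50 - (-1) = 51
Final answer: 51


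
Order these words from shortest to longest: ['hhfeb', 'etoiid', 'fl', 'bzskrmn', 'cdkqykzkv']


Compute lengths:
  'hhfeb' has length 5
  'etoiid' has length 6
  'fl' has length 2
  'bzskrmn' has length 7
  'cdkqykzkv' has length 9
Lengths in increasing order: 2 < 5 < 6 < 7 < 9
Listing the words in that order gives the answer.
Final answer: ['fl', 'hhfeb', 'etoiid', 'bzskrmn', 'cdkqykzkv']


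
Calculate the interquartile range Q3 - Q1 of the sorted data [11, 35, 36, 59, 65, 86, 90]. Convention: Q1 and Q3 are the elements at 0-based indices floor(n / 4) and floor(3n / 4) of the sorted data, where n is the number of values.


The data has n = 7 elements.
Q1 index = floor(7 / 4) = floor(1.75) = 1; Q3 index = floor(3 * 7 / 4) = floor(5.25) = 5
Q1 = element at index 1 = 35
Q3 = element at index 5 = 86
IQR = 86 - 35 = 51
Final answer: 51


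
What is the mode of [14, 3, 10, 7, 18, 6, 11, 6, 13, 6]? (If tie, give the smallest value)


Count the frequency of each value:
  3 appears 1 time(s)
  6 appears 3 time(s)
  7 appears 1 time(s)
  10 appears 1 time(s)
  11 appears 1 time(s)
  13 appears 1 time(s)
  14 appears 1 time(s)
  18 appears 1 time(s)
Maximum frequency is 3.
Only 6 reaches that frequency, so it is the mode.
Final answer: 6


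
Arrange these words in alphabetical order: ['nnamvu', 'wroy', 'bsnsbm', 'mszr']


Compare strings character by character (the first differing letter decides):
  'bsnsbm' < 'mszr' since 'b' < 'm' at position 1
  'mszr' < 'nnamvu' since 'm' < 'n' at position 1
  'nnamvu' < 'wroy' since 'n' < 'w' at position 1
Chaining these comparisons gives the alphabetical order.
Final answer: ['bsnsbm', 'mszr', 'nnamvu', 'wroy']


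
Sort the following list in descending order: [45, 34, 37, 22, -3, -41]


Original list: [45, 34, 37, 22, -3, -41]
Repeatedly take the largest remaining element:
  Remaining [45, 34, 37, 22, -3, -41] -> largest is 45
  Remaining [34, 37, 22, -3, -41] -> largest is 37
  Remaining [34, 22, -3, -41] -> largest is 34
  Remaining [22, -3, -41] -> largest is 22
  Remaining [-3, -41] -> largest is -3
  Remaining [-41] -> largest is -41
Collecting the picks in order gives the descending list.
Final answer: [45, 37, 34, 22, -3, -41]


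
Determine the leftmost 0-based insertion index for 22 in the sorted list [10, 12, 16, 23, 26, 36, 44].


List is sorted: [10, 12, 16, 23, 26, 36, 44]
We need the leftmost position where 22 can be inserted, i.e. the first index whose element is >= 22 (or the end of the list if none is).
Binary search with low=0, high=7 (0-based indices):
  low=0, high=7, mid=3: a[3]=23 >= 22, so high = 3
  low=0, high=3, mid=1: a[1]=12 < 22, so low = 2
  low=2, high=3, mid=2: a[2]=16 < 22, so low = 3
Now low = high = 3, so the insertion index is 3.
Final answer: 3


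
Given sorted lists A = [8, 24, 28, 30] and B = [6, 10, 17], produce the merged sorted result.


List A: [8, 24, 28, 30]
List B: [6, 10, 17]
Repeatedly compare the front elements and take the smaller:
  8 vs 6 -> take 6
  8 vs 10 -> take 8
  24 vs 10 -> take 10
  24 vs 17 -> take 17
  B is exhausted; append the rest of A: [24, 28, 30]
Final answer: [6, 8, 10, 17, 24, 28, 30]


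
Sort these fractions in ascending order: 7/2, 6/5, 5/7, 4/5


Convert to decimal for comparison:
  7/2 = 3.5
  6/5 = 1.2
  5/7 = 0.7143
  4/5 = 0.8
Decimals in increasing order: 0.7143 < 0.8 < 1.2 < 3.5
Writing each back as its fraction gives the sorted order.
Final answer: 5/7, 4/5, 6/5, 7/2


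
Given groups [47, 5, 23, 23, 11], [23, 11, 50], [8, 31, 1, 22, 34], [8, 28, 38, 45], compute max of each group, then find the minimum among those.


Find max of each group:
  Group 1: [47, 5, 23, 23, 11] -> max = 47
  Group 2: [23, 11, 50] -> max = 50
  Group 3: [8, 31, 1, 22, 34] -> max = 34
  Group 4: [8, 28, 38, 45] -> max = 45
Maxes: [47, 50, 34, 45]
Minimum of maxes = 34
Final answer: 34


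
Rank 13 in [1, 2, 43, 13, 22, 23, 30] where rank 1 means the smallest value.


Sort ascending: [1, 2, 13, 22, 23, 30, 43]
Find 13 in the sorted list.
13 is at position 3 (1-indexed).
Final answer: 3


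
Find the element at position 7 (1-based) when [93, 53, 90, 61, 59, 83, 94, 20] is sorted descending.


Sort descending: [94, 93, 90, 83, 61, 59, 53, 20]
The 7th element (1-indexed) is at index 6.
Value = 53
Final answer: 53


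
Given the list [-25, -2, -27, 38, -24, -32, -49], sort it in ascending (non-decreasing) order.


Original list: [-25, -2, -27, 38, -24, -32, -49]
Repeatedly take the smallest remaining element:
  Remaining [-25, -2, -27, 38, -24, -32, -49] -> smallest is -49
  Remaining [-25, -2, -27, 38, -24, -32] -> smallest is -32
  Remaining [-25, -2, -27, 38, -24] -> smallest is -27
  Remaining [-25, -2, 38, -24] -> smallest is -25
  Remaining [-2, 38, -24] -> smallest is -24
  Remaining [-2, 38] -> smallest is -2
  Remaining [38] -> smallest is 38
Collecting the picks in order gives the sorted list.
Final answer: [-49, -32, -27, -25, -24, -2, 38]


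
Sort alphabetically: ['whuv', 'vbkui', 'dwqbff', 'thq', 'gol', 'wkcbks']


Compare strings character by character (the first differing letter decides):
  'dwqbff' < 'gol' since 'd' < 'g' at position 1
  'gol' < 'thq' since 'g' < 't' at position 1
  'thq' < 'vbkui' since 't' < 'v' at position 1
  'vbkui' < 'whuv' since 'v' < 'w' at position 1
  'whuv' < 'wkcbks' since 'h' < 'k' at position 2
Chaining these comparisons gives the alphabetical order.
Final answer: ['dwqbff', 'gol', 'thq', 'vbkui', 'whuv', 'wkcbks']


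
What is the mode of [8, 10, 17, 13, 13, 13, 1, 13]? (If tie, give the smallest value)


Count the frequency of each value:
  1 appears 1 time(s)
  8 appears 1 time(s)
  10 appears 1 time(s)
  13 appears 4 time(s)
  17 appears 1 time(s)
Maximum frequency is 4.
Only 13 reaches that frequency, so it is the mode.
Final answer: 13


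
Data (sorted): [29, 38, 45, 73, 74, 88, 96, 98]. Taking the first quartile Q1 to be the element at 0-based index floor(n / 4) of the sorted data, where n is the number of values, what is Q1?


The list has n = 8 elements.
Q1 index = floor(8 / 4) = floor(2) = 2
Counting from index 0 in the sorted data, the element at index 2 is 45.
Final answer: 45


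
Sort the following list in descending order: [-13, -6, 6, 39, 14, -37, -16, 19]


Original list: [-13, -6, 6, 39, 14, -37, -16, 19]
Repeatedly take the largest remaining element:
  Remaining [-13, -6, 6, 39, 14, -37, -16, 19] -> largest is 39
  Remaining [-13, -6, 6, 14, -37, -16, 19] -> largest is 19
  Remaining [-13, -6, 6, 14, -37, -16] -> largest is 14
  Remaining [-13, -6, 6, -37, -16] -> largest is 6
  Remaining [-13, -6, -37, -16] -> largest is -6
  Remaining [-13, -37, -16] -> largest is -13
  Remaining [-37, -16] -> largest is -16
  Remaining [-37] -> largest is -37
Collecting the picks in order gives the descending list.
Final answer: [39, 19, 14, 6, -6, -13, -16, -37]


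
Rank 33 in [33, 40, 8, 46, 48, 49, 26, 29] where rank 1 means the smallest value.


Sort ascending: [8, 26, 29, 33, 40, 46, 48, 49]
Find 33 in the sorted list.
33 is at position 4 (1-indexed).
Final answer: 4


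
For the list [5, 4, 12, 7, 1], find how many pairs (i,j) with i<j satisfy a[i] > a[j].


For each element, count the later elements that are smaller than it:
  5 (index 0): smaller elements after it = [4, 1] -> 2
  4 (index 1): smaller elements after it = [1] -> 1
  12 (index 2): smaller elements after it = [7, 1] -> 2
  7 (index 3): smaller elements after it = [1] -> 1
Total inversions = 2 + 1 + 2 + 1 = 6
Final answer: 6


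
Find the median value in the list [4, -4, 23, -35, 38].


First, sort the list: [-35, -4, 4, 23, 38]
The list has 5 elements (odd count).
The middle index is 2 (0-based), and the element there is 4.
Final answer: 4


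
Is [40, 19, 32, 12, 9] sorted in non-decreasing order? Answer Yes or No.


Check consecutive pairs:
  40 <= 19? False
  19 <= 32? True
  32 <= 12? False
  12 <= 9? False
3 consecutive pair(s) are out of order, so the list is not sorted.
Final answer: No


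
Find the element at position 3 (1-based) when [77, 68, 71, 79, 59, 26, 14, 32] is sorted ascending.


Sort ascending: [14, 26, 32, 59, 68, 71, 77, 79]
The 3rd element (1-indexed) is at index 2.
Value = 32
Final answer: 32


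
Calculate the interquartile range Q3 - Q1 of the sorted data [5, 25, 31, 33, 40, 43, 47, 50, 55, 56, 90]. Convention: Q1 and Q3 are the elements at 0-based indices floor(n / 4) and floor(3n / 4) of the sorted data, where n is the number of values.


The data has n = 11 elements.
Q1 index = floor(11 / 4) = floor(2.75) = 2; Q3 index = floor(3 * 11 / 4) = floor(8.25) = 8
Q1 = element at index 2 = 31
Q3 = element at index 8 = 55
IQR = 55 - 31 = 24
Final answer: 24


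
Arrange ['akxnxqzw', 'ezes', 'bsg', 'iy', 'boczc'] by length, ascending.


Compute lengths:
  'akxnxqzw' has length 8
  'ezes' has length 4
  'bsg' has length 3
  'iy' has length 2
  'boczc' has length 5
Lengths in increasing order: 2 < 3 < 4 < 5 < 8
Listing the words in that order gives the answer.
Final answer: ['iy', 'bsg', 'ezes', 'boczc', 'akxnxqzw']


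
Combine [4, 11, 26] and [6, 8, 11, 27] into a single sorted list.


List A: [4, 11, 26]
List B: [6, 8, 11, 27]
Repeatedly compare the front elements and take the smaller:
  4 vs 6 -> take 4
  11 vs 6 -> take 6
  11 vs 8 -> take 8
  11 vs 11 -> take 11
  26 vs 11 -> take 11
  26 vs 27 -> take 26
  A is exhausted; append the rest of B: [27]
Final answer: [4, 6, 8, 11, 11, 26, 27]


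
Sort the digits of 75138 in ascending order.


The number 75138 has digits: 7, 5, 1, 3, 8
Sorted: 1, 3, 5, 7, 8
Joining the sorted digits gives the result.
Final answer: 13578


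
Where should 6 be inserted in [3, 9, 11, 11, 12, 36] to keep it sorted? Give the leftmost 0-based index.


List is sorted: [3, 9, 11, 11, 12, 36]
We need the leftmost position where 6 can be inserted, i.e. the first index whose element is >= 6 (or the end of the list if none is).
Binary search with low=0, high=6 (0-based indices):
  low=0, high=6, mid=3: a[3]=11 >= 6, so high = 3
  low=0, high=3, mid=1: a[1]=9 >= 6, so high = 1
  low=0, high=1, mid=0: a[0]=3 < 6, so low = 1
Now low = high = 1, so the insertion index is 1.
Final answer: 1


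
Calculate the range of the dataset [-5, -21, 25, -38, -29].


Maximum value: 25
Minimum value: -38
Range = 25 - (-38) = 63
Final answer: 63


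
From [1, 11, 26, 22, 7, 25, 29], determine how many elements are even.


Check each element:
  1 is odd
  11 is odd
  26 is even
  22 is even
  7 is odd
  25 is odd
  29 is odd
Evens: [26, 22]
Count of evens = 2
Final answer: 2


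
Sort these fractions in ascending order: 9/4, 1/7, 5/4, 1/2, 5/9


Convert to decimal for comparison:
  9/4 = 2.25
  1/7 = 0.1429
  5/4 = 1.25
  1/2 = 0.5
  5/9 = 0.5556
Decimals in increasing order: 0.1429 < 0.5 < 0.5556 < 1.25 < 2.25
Writing each back as its fraction gives the sorted order.
Final answer: 1/7, 1/2, 5/9, 5/4, 9/4


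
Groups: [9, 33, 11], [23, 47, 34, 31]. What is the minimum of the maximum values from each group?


Find max of each group:
  Group 1: [9, 33, 11] -> max = 33
  Group 2: [23, 47, 34, 31] -> max = 47
Maxes: [33, 47]
Minimum of maxes = 33
Final answer: 33


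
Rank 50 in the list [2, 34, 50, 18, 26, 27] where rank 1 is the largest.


Sort descending: [50, 34, 27, 26, 18, 2]
Find 50 in the sorted list.
50 is at position 1.
Final answer: 1


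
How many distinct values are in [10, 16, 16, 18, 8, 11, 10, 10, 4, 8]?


List all unique values:
Distinct values: [4, 8, 10, 11, 16, 18]
Count = 6
Final answer: 6


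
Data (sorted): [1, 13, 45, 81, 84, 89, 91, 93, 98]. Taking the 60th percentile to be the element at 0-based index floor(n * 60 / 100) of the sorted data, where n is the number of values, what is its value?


The dataset has n = 9 elements.
Index = floor(9 * 60 / 100) = floor(540 / 100) = floor(5.4) = 5
Counting from index 0 in the sorted data, the element at index 5 is 89.
Final answer: 89


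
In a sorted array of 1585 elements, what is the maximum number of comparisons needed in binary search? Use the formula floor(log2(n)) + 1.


Binary search halves the search space each step.
Maximum comparisons = floor(log2(1585)) + 1
log2(1585) = 10.6303
floor(log2(1585)) = 10, so 10 + 1 = 11
Final answer: 11


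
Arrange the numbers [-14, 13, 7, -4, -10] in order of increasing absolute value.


Compute absolute values:
  |-14| = 14
  |13| = 13
  |7| = 7
  |-4| = 4
  |-10| = 10
Absolute values in increasing order: 4 < 7 < 10 < 13 < 14
Listing the original numbers in that order gives the answer.
Final answer: [-4, 7, -10, 13, -14]


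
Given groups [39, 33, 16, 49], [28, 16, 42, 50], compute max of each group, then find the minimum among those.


Find max of each group:
  Group 1: [39, 33, 16, 49] -> max = 49
  Group 2: [28, 16, 42, 50] -> max = 50
Maxes: [49, 50]
Minimum of maxes = 49
Final answer: 49


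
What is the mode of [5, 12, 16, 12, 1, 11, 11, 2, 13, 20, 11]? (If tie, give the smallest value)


Count the frequency of each value:
  1 appears 1 time(s)
  2 appears 1 time(s)
  5 appears 1 time(s)
  11 appears 3 time(s)
  12 appears 2 time(s)
  13 appears 1 time(s)
  16 appears 1 time(s)
  20 appears 1 time(s)
Maximum frequency is 3.
Only 11 reaches that frequency, so it is the mode.
Final answer: 11


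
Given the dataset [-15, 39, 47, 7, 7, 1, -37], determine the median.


First, sort the list: [-37, -15, 1, 7, 7, 39, 47]
The list has 7 elements (odd count).
The middle index is 3 (0-based), and the element there is 7.
Final answer: 7


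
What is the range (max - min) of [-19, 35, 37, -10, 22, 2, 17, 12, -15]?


Maximum value: 37
Minimum value: -19
Range = 37 - (-19) = 56
Final answer: 56


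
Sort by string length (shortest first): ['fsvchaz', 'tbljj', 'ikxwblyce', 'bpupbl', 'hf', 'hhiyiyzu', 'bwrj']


Compute lengths:
  'fsvchaz' has length 7
  'tbljj' has length 5
  'ikxwblyce' has length 9
  'bpupbl' has length 6
  'hf' has length 2
  'hhiyiyzu' has length 8
  'bwrj' has length 4
Lengths in increasing order: 2 < 4 < 5 < 6 < 7 < 8 < 9
Listing the words in that order gives the answer.
Final answer: ['hf', 'bwrj', 'tbljj', 'bpupbl', 'fsvchaz', 'hhiyiyzu', 'ikxwblyce']


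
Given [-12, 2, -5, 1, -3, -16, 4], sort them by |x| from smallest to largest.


Compute absolute values:
  |-12| = 12
  |2| = 2
  |-5| = 5
  |1| = 1
  |-3| = 3
  |-16| = 16
  |4| = 4
Absolute values in increasing order: 1 < 2 < 3 < 4 < 5 < 12 < 16
Listing the original numbers in that order gives the answer.
Final answer: [1, 2, -3, 4, -5, -12, -16]


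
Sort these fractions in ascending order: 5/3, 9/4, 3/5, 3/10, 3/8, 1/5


Convert to decimal for comparison:
  5/3 = 1.6667
  9/4 = 2.25
  3/5 = 0.6
  3/10 = 0.3
  3/8 = 0.375
  1/5 = 0.2
Decimals in increasing order: 0.2 < 0.3 < 0.375 < 0.6 < 1.6667 < 2.25
Writing each back as its fraction gives the sorted order.
Final answer: 1/5, 3/10, 3/8, 3/5, 5/3, 9/4


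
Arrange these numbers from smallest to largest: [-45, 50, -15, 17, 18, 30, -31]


Original list: [-45, 50, -15, 17, 18, 30, -31]
Repeatedly take the smallest remaining element:
  Remaining [-45, 50, -15, 17, 18, 30, -31] -> smallest is -45
  Remaining [50, -15, 17, 18, 30, -31] -> smallest is -31
  Remaining [50, -15, 17, 18, 30] -> smallest is -15
  Remaining [50, 17, 18, 30] -> smallest is 17
  Remaining [50, 18, 30] -> smallest is 18
  Remaining [50, 30] -> smallest is 30
  Remaining [50] -> smallest is 50
Collecting the picks in order gives the sorted list.
Final answer: [-45, -31, -15, 17, 18, 30, 50]


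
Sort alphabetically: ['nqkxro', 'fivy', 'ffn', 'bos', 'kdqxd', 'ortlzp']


Compare strings character by character (the first differing letter decides):
  'bos' < 'ffn' since 'b' < 'f' at position 1
  'ffn' < 'fivy' since 'f' < 'i' at position 2
  'fivy' < 'kdqxd' since 'f' < 'k' at position 1
  'kdqxd' < 'nqkxro' since 'k' < 'n' at position 1
  'nqkxro' < 'ortlzp' since 'n' < 'o' at position 1
Chaining these comparisons gives the alphabetical order.
Final answer: ['bos', 'ffn', 'fivy', 'kdqxd', 'nqkxro', 'ortlzp']


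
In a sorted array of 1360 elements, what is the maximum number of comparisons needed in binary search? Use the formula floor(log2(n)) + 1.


Binary search halves the search space each step.
Maximum comparisons = floor(log2(1360)) + 1
log2(1360) = 10.4094
floor(log2(1360)) = 10, so 10 + 1 = 11
Final answer: 11


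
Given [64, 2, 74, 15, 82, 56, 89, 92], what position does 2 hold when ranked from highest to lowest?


Sort descending: [92, 89, 82, 74, 64, 56, 15, 2]
Find 2 in the sorted list.
2 is at position 8.
Final answer: 8


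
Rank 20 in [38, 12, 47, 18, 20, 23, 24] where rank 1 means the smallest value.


Sort ascending: [12, 18, 20, 23, 24, 38, 47]
Find 20 in the sorted list.
20 is at position 3 (1-indexed).
Final answer: 3


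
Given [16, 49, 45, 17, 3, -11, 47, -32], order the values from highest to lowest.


Original list: [16, 49, 45, 17, 3, -11, 47, -32]
Repeatedly take the largest remaining element:
  Remaining [16, 49, 45, 17, 3, -11, 47, -32] -> largest is 49
  Remaining [16, 45, 17, 3, -11, 47, -32] -> largest is 47
  Remaining [16, 45, 17, 3, -11, -32] -> largest is 45
  Remaining [16, 17, 3, -11, -32] -> largest is 17
  Remaining [16, 3, -11, -32] -> largest is 16
  Remaining [3, -11, -32] -> largest is 3
  Remaining [-11, -32] -> largest is -11
  Remaining [-32] -> largest is -32
Collecting the picks in order gives the descending list.
Final answer: [49, 47, 45, 17, 16, 3, -11, -32]


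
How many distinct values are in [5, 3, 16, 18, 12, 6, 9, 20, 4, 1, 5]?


List all unique values:
Distinct values: [1, 3, 4, 5, 6, 9, 12, 16, 18, 20]
Count = 10
Final answer: 10


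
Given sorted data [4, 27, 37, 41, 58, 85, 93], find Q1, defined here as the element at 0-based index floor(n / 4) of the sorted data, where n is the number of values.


The list has n = 7 elements.
Q1 index = floor(7 / 4) = floor(1.75) = 1
Counting from index 0 in the sorted data, the element at index 1 is 27.
Final answer: 27


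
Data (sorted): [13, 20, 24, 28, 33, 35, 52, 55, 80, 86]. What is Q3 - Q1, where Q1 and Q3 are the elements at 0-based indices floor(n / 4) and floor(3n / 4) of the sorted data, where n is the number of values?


The data has n = 10 elements.
Q1 index = floor(10 / 4) = floor(2.5) = 2; Q3 index = floor(3 * 10 / 4) = floor(7.5) = 7
Q1 = element at index 2 = 24
Q3 = element at index 7 = 55
IQR = 55 - 24 = 31
Final answer: 31
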